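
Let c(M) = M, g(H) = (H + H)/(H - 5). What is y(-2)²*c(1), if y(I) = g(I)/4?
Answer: 1/49 ≈ 0.020408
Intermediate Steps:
g(H) = 2*H/(-5 + H) (g(H) = (2*H)/(-5 + H) = 2*H/(-5 + H))
y(I) = I/(2*(-5 + I)) (y(I) = (2*I/(-5 + I))/4 = (2*I/(-5 + I))*(¼) = I/(2*(-5 + I)))
y(-2)²*c(1) = ((½)*(-2)/(-5 - 2))²*1 = ((½)*(-2)/(-7))²*1 = ((½)*(-2)*(-⅐))²*1 = (⅐)²*1 = (1/49)*1 = 1/49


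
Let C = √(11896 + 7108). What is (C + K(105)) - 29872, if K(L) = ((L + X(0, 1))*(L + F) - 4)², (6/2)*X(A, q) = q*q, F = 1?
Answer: 1120909408/9 + 2*√4751 ≈ 1.2455e+8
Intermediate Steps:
X(A, q) = q²/3 (X(A, q) = (q*q)/3 = q²/3)
C = 2*√4751 (C = √19004 = 2*√4751 ≈ 137.85)
K(L) = (-4 + (1 + L)*(⅓ + L))² (K(L) = ((L + (⅓)*1²)*(L + 1) - 4)² = ((L + (⅓)*1)*(1 + L) - 4)² = ((L + ⅓)*(1 + L) - 4)² = ((⅓ + L)*(1 + L) - 4)² = ((1 + L)*(⅓ + L) - 4)² = (-4 + (1 + L)*(⅓ + L))²)
(C + K(105)) - 29872 = (2*√4751 + (-11 + 3*105² + 4*105)²/9) - 29872 = (2*√4751 + (-11 + 3*11025 + 420)²/9) - 29872 = (2*√4751 + (-11 + 33075 + 420)²/9) - 29872 = (2*√4751 + (⅑)*33484²) - 29872 = (2*√4751 + (⅑)*1121178256) - 29872 = (2*√4751 + 1121178256/9) - 29872 = (1121178256/9 + 2*√4751) - 29872 = 1120909408/9 + 2*√4751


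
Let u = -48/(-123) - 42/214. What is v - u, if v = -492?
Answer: -2159255/4387 ≈ -492.19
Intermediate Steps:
u = 851/4387 (u = -48*(-1/123) - 42*1/214 = 16/41 - 21/107 = 851/4387 ≈ 0.19398)
v - u = -492 - 1*851/4387 = -492 - 851/4387 = -2159255/4387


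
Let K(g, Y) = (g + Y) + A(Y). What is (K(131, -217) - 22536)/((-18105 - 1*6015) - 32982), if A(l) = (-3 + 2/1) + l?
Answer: 11420/28551 ≈ 0.39999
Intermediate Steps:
A(l) = -1 + l (A(l) = (-3 + 2*1) + l = (-3 + 2) + l = -1 + l)
K(g, Y) = -1 + g + 2*Y (K(g, Y) = (g + Y) + (-1 + Y) = (Y + g) + (-1 + Y) = -1 + g + 2*Y)
(K(131, -217) - 22536)/((-18105 - 1*6015) - 32982) = ((-1 + 131 + 2*(-217)) - 22536)/((-18105 - 1*6015) - 32982) = ((-1 + 131 - 434) - 22536)/((-18105 - 6015) - 32982) = (-304 - 22536)/(-24120 - 32982) = -22840/(-57102) = -22840*(-1/57102) = 11420/28551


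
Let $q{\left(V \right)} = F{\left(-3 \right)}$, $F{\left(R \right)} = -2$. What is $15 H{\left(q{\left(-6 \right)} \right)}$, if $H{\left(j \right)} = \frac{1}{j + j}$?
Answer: $- \frac{15}{4} \approx -3.75$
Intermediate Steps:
$q{\left(V \right)} = -2$
$H{\left(j \right)} = \frac{1}{2 j}$
$15 H{\left(q{\left(-6 \right)} \right)} = 15 \frac{1}{2 \left(-2\right)} = 15 \cdot \frac{1}{2} \left(- \frac{1}{2}\right) = 15 \left(- \frac{1}{4}\right) = - \frac{15}{4}$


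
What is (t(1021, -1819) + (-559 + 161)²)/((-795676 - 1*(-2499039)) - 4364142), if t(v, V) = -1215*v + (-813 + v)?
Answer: 37307/91751 ≈ 0.40661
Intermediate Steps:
t(v, V) = -813 - 1214*v
(t(1021, -1819) + (-559 + 161)²)/((-795676 - 1*(-2499039)) - 4364142) = ((-813 - 1214*1021) + (-559 + 161)²)/((-795676 - 1*(-2499039)) - 4364142) = ((-813 - 1239494) + (-398)²)/((-795676 + 2499039) - 4364142) = (-1240307 + 158404)/(1703363 - 4364142) = -1081903/(-2660779) = -1081903*(-1/2660779) = 37307/91751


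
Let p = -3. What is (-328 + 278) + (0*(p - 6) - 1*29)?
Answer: -79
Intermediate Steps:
(-328 + 278) + (0*(p - 6) - 1*29) = (-328 + 278) + (0*(-3 - 6) - 1*29) = -50 + (0*(-9) - 29) = -50 + (0 - 29) = -50 - 29 = -79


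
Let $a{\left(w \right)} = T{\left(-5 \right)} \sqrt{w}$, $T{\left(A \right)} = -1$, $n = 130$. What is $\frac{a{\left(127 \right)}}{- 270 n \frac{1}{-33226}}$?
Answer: $- \frac{16613 \sqrt{127}}{17550} \approx -10.668$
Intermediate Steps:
$a{\left(w \right)} = - \sqrt{w}$
$\frac{a{\left(127 \right)}}{- 270 n \frac{1}{-33226}} = \frac{\left(-1\right) \sqrt{127}}{\left(-270\right) 130 \frac{1}{-33226}} = \frac{\left(-1\right) \sqrt{127}}{\left(-35100\right) \left(- \frac{1}{33226}\right)} = \frac{\left(-1\right) \sqrt{127}}{\frac{17550}{16613}} = - \sqrt{127} \cdot \frac{16613}{17550} = - \frac{16613 \sqrt{127}}{17550}$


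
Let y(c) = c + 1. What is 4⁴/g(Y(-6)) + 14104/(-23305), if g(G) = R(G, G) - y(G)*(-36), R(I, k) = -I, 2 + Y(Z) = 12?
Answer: 260968/4497865 ≈ 0.058020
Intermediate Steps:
y(c) = 1 + c
Y(Z) = 10 (Y(Z) = -2 + 12 = 10)
g(G) = 36 + 35*G (g(G) = -G - (1 + G)*(-36) = -G - (-36 - 36*G) = -G + (36 + 36*G) = 36 + 35*G)
4⁴/g(Y(-6)) + 14104/(-23305) = 4⁴/(36 + 35*10) + 14104/(-23305) = 256/(36 + 350) + 14104*(-1/23305) = 256/386 - 14104/23305 = 256*(1/386) - 14104/23305 = 128/193 - 14104/23305 = 260968/4497865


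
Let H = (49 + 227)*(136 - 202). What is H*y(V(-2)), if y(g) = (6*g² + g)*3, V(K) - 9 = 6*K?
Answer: -2787048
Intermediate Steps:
H = -18216 (H = 276*(-66) = -18216)
V(K) = 9 + 6*K
y(g) = 3*g + 18*g² (y(g) = (g + 6*g²)*3 = 3*g + 18*g²)
H*y(V(-2)) = -54648*(9 + 6*(-2))*(1 + 6*(9 + 6*(-2))) = -54648*(9 - 12)*(1 + 6*(9 - 12)) = -54648*(-3)*(1 + 6*(-3)) = -54648*(-3)*(1 - 18) = -54648*(-3)*(-17) = -18216*153 = -2787048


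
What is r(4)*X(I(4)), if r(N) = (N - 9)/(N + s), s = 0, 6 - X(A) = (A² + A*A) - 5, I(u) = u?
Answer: 105/4 ≈ 26.250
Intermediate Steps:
X(A) = 11 - 2*A² (X(A) = 6 - ((A² + A*A) - 5) = 6 - ((A² + A²) - 5) = 6 - (2*A² - 5) = 6 - (-5 + 2*A²) = 6 + (5 - 2*A²) = 11 - 2*A²)
r(N) = (-9 + N)/N (r(N) = (N - 9)/(N + 0) = (-9 + N)/N)
r(4)*X(I(4)) = ((-9 + 4)/4)*(11 - 2*4²) = ((¼)*(-5))*(11 - 2*16) = -5*(11 - 32)/4 = -5/4*(-21) = 105/4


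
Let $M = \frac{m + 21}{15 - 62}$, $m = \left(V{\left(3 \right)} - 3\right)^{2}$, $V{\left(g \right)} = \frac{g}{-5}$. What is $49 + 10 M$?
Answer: $\frac{9817}{235} \approx 41.774$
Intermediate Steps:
$V{\left(g \right)} = - \frac{g}{5}$ ($V{\left(g \right)} = g \left(- \frac{1}{5}\right) = - \frac{g}{5}$)
$m = \frac{324}{25}$ ($m = \left(\left(- \frac{1}{5}\right) 3 - 3\right)^{2} = \left(- \frac{3}{5} - 3\right)^{2} = \left(- \frac{18}{5}\right)^{2} = \frac{324}{25} \approx 12.96$)
$M = - \frac{849}{1175}$ ($M = \frac{\frac{324}{25} + 21}{15 - 62} = \frac{849}{25 \left(-47\right)} = \frac{849}{25} \left(- \frac{1}{47}\right) = - \frac{849}{1175} \approx -0.72255$)
$49 + 10 M = 49 + 10 \left(- \frac{849}{1175}\right) = 49 - \frac{1698}{235} = \frac{9817}{235}$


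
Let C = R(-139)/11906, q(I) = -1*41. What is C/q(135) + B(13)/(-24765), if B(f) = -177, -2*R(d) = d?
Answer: 56453783/8059290460 ≈ 0.0070048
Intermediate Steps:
q(I) = -41
R(d) = -d/2
C = 139/23812 (C = -½*(-139)/11906 = (139/2)*(1/11906) = 139/23812 ≈ 0.0058374)
C/q(135) + B(13)/(-24765) = (139/23812)/(-41) - 177/(-24765) = (139/23812)*(-1/41) - 177*(-1/24765) = -139/976292 + 59/8255 = 56453783/8059290460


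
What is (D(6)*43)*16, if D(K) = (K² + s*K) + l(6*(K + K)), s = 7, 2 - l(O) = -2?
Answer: 56416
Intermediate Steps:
l(O) = 4 (l(O) = 2 - 1*(-2) = 2 + 2 = 4)
D(K) = 4 + K² + 7*K (D(K) = (K² + 7*K) + 4 = 4 + K² + 7*K)
(D(6)*43)*16 = ((4 + 6² + 7*6)*43)*16 = ((4 + 36 + 42)*43)*16 = (82*43)*16 = 3526*16 = 56416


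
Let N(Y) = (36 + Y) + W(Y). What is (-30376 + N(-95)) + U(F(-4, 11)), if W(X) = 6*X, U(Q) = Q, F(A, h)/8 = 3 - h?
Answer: -31069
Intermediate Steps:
F(A, h) = 24 - 8*h (F(A, h) = 8*(3 - h) = 24 - 8*h)
N(Y) = 36 + 7*Y (N(Y) = (36 + Y) + 6*Y = 36 + 7*Y)
(-30376 + N(-95)) + U(F(-4, 11)) = (-30376 + (36 + 7*(-95))) + (24 - 8*11) = (-30376 + (36 - 665)) + (24 - 88) = (-30376 - 629) - 64 = -31005 - 64 = -31069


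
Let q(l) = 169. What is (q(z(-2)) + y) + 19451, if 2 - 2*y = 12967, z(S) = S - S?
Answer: 26275/2 ≈ 13138.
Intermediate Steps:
z(S) = 0
y = -12965/2 (y = 1 - ½*12967 = 1 - 12967/2 = -12965/2 ≈ -6482.5)
(q(z(-2)) + y) + 19451 = (169 - 12965/2) + 19451 = -12627/2 + 19451 = 26275/2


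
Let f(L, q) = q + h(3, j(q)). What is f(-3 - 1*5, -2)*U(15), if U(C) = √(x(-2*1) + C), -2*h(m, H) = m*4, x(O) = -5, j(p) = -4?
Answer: -8*√10 ≈ -25.298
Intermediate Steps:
h(m, H) = -2*m (h(m, H) = -m*4/2 = -2*m)
f(L, q) = -6 + q (f(L, q) = q - 2*3 = q - 6 = -6 + q)
U(C) = √(-5 + C)
f(-3 - 1*5, -2)*U(15) = (-6 - 2)*√(-5 + 15) = -8*√10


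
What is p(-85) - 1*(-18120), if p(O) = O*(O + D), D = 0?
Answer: 25345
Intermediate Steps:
p(O) = O² (p(O) = O*(O + 0) = O*O = O²)
p(-85) - 1*(-18120) = (-85)² - 1*(-18120) = 7225 + 18120 = 25345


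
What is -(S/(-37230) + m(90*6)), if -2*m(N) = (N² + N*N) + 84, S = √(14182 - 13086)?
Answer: 291642 + √274/18615 ≈ 2.9164e+5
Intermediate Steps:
S = 2*√274 (S = √1096 = 2*√274 ≈ 33.106)
m(N) = -42 - N² (m(N) = -((N² + N*N) + 84)/2 = -((N² + N²) + 84)/2 = -(2*N² + 84)/2 = -(84 + 2*N²)/2 = -42 - N²)
-(S/(-37230) + m(90*6)) = -((2*√274)/(-37230) + (-42 - (90*6)²)) = -((2*√274)*(-1/37230) + (-42 - 1*540²)) = -(-√274/18615 + (-42 - 1*291600)) = -(-√274/18615 + (-42 - 291600)) = -(-√274/18615 - 291642) = -(-291642 - √274/18615) = 291642 + √274/18615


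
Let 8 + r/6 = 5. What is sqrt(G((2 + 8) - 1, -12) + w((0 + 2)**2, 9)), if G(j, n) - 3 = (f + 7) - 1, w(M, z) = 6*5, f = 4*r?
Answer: I*sqrt(33) ≈ 5.7446*I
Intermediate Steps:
r = -18 (r = -48 + 6*5 = -48 + 30 = -18)
f = -72 (f = 4*(-18) = -72)
w(M, z) = 30
G(j, n) = -63 (G(j, n) = 3 + ((-72 + 7) - 1) = 3 + (-65 - 1) = 3 - 66 = -63)
sqrt(G((2 + 8) - 1, -12) + w((0 + 2)**2, 9)) = sqrt(-63 + 30) = sqrt(-33) = I*sqrt(33)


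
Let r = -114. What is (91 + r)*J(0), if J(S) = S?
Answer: 0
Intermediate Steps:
(91 + r)*J(0) = (91 - 114)*0 = -23*0 = 0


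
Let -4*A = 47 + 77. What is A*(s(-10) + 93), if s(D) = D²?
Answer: -5983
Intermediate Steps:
A = -31 (A = -(47 + 77)/4 = -¼*124 = -31)
A*(s(-10) + 93) = -31*((-10)² + 93) = -31*(100 + 93) = -31*193 = -5983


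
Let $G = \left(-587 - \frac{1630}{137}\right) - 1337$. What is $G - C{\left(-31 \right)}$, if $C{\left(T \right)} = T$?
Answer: $- \frac{260971}{137} \approx -1904.9$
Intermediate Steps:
$G = - \frac{265218}{137}$ ($G = \left(-587 - \frac{1630}{137}\right) - 1337 = - \frac{82049}{137} - 1337 = - \frac{265218}{137} \approx -1935.9$)
$G - C{\left(-31 \right)} = - \frac{265218}{137} - -31 = - \frac{265218}{137} + 31 = - \frac{260971}{137}$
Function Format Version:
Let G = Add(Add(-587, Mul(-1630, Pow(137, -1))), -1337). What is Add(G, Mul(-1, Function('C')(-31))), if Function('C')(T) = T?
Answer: Rational(-260971, 137) ≈ -1904.9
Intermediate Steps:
G = Rational(-265218, 137) (G = Add(Add(-587, Mul(-1630, Rational(1, 137))), -1337) = Add(Add(-587, Rational(-1630, 137)), -1337) = Add(Rational(-82049, 137), -1337) = Rational(-265218, 137) ≈ -1935.9)
Add(G, Mul(-1, Function('C')(-31))) = Add(Rational(-265218, 137), Mul(-1, -31)) = Add(Rational(-265218, 137), 31) = Rational(-260971, 137)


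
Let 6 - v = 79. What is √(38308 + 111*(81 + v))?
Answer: 2*√9799 ≈ 197.98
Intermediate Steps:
v = -73 (v = 6 - 1*79 = 6 - 79 = -73)
√(38308 + 111*(81 + v)) = √(38308 + 111*(81 - 73)) = √(38308 + 111*8) = √(38308 + 888) = √39196 = 2*√9799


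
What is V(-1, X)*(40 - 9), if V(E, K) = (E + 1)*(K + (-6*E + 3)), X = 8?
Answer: 0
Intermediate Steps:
V(E, K) = (1 + E)*(3 + K - 6*E) (V(E, K) = (1 + E)*(K + (3 - 6*E)) = (1 + E)*(3 + K - 6*E))
V(-1, X)*(40 - 9) = (3 + 8 - 6*(-1)² - 3*(-1) - 1*8)*(40 - 9) = (3 + 8 - 6*1 + 3 - 8)*31 = (3 + 8 - 6 + 3 - 8)*31 = 0*31 = 0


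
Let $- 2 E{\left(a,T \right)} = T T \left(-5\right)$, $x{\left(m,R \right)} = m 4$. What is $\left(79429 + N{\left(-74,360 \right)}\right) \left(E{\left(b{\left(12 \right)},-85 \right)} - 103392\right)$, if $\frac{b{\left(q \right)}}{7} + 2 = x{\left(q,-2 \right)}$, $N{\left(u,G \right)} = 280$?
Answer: $- \frac{13603058231}{2} \approx -6.8015 \cdot 10^{9}$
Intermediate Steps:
$x{\left(m,R \right)} = 4 m$
$b{\left(q \right)} = -14 + 28 q$ ($b{\left(q \right)} = -14 + 7 \cdot 4 q = -14 + 28 q$)
$E{\left(a,T \right)} = \frac{5 T^{2}}{2}$ ($E{\left(a,T \right)} = - \frac{T T \left(-5\right)}{2} = - \frac{T^{2} \left(-5\right)}{2} = - \frac{\left(-5\right) T^{2}}{2} = \frac{5 T^{2}}{2}$)
$\left(79429 + N{\left(-74,360 \right)}\right) \left(E{\left(b{\left(12 \right)},-85 \right)} - 103392\right) = \left(79429 + 280\right) \left(\frac{5 \left(-85\right)^{2}}{2} - 103392\right) = 79709 \left(\frac{5}{2} \cdot 7225 - 103392\right) = 79709 \left(\frac{36125}{2} - 103392\right) = 79709 \left(- \frac{170659}{2}\right) = - \frac{13603058231}{2}$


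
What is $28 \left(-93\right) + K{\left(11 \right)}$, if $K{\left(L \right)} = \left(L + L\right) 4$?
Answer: $-2516$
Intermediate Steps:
$K{\left(L \right)} = 8 L$ ($K{\left(L \right)} = 2 L 4 = 8 L$)
$28 \left(-93\right) + K{\left(11 \right)} = 28 \left(-93\right) + 8 \cdot 11 = -2604 + 88 = -2516$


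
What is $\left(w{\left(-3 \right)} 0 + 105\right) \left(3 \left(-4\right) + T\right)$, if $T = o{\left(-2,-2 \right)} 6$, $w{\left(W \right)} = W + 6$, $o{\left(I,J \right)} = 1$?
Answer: $-630$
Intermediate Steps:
$w{\left(W \right)} = 6 + W$
$T = 6$ ($T = 1 \cdot 6 = 6$)
$\left(w{\left(-3 \right)} 0 + 105\right) \left(3 \left(-4\right) + T\right) = \left(\left(6 - 3\right) 0 + 105\right) \left(3 \left(-4\right) + 6\right) = \left(3 \cdot 0 + 105\right) \left(-12 + 6\right) = \left(0 + 105\right) \left(-6\right) = 105 \left(-6\right) = -630$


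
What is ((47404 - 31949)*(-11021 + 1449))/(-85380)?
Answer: 7396763/4269 ≈ 1732.7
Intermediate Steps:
((47404 - 31949)*(-11021 + 1449))/(-85380) = (15455*(-9572))*(-1/85380) = -147935260*(-1/85380) = 7396763/4269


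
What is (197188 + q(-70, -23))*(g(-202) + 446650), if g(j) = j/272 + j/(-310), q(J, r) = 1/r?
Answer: 42701789835101163/484840 ≈ 8.8074e+10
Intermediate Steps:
g(j) = 19*j/42160 (g(j) = j*(1/272) + j*(-1/310) = j/272 - j/310 = 19*j/42160)
(197188 + q(-70, -23))*(g(-202) + 446650) = (197188 + 1/(-23))*((19/42160)*(-202) + 446650) = (197188 - 1/23)*(-1919/21080 + 446650) = (4535323/23)*(9415380081/21080) = 42701789835101163/484840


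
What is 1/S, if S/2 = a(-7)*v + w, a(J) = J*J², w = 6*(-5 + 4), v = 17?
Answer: -1/11674 ≈ -8.5660e-5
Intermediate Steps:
w = -6 (w = 6*(-1) = -6)
a(J) = J³
S = -11674 (S = 2*((-7)³*17 - 6) = 2*(-343*17 - 6) = 2*(-5831 - 6) = 2*(-5837) = -11674)
1/S = 1/(-11674) = -1/11674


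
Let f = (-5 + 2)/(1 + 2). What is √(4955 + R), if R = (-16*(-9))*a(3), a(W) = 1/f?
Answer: √4811 ≈ 69.361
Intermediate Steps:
f = -1 (f = -3/3 = -3*⅓ = -1)
a(W) = -1 (a(W) = 1/(-1) = -1)
R = -144 (R = -16*(-9)*(-1) = 144*(-1) = -144)
√(4955 + R) = √(4955 - 144) = √4811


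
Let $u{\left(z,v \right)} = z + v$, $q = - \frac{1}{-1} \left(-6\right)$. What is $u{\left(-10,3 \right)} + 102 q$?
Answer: $-619$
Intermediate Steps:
$q = -6$ ($q = \left(-1\right) \left(-1\right) \left(-6\right) = 1 \left(-6\right) = -6$)
$u{\left(z,v \right)} = v + z$
$u{\left(-10,3 \right)} + 102 q = \left(3 - 10\right) + 102 \left(-6\right) = -7 - 612 = -619$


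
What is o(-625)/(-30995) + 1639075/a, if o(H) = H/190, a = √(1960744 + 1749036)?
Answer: 25/235562 + 327815*√927445/370978 ≈ 850.99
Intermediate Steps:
a = 2*√927445 (a = √3709780 = 2*√927445 ≈ 1926.1)
o(H) = H/190 (o(H) = H*(1/190) = H/190)
o(-625)/(-30995) + 1639075/a = ((1/190)*(-625))/(-30995) + 1639075/((2*√927445)) = -125/38*(-1/30995) + 1639075*(√927445/1854890) = 25/235562 + 327815*√927445/370978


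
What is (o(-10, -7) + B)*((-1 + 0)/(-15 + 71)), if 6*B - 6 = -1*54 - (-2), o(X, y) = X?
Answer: 53/168 ≈ 0.31548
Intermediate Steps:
B = -23/3 (B = 1 + (-1*54 - (-2))/6 = 1 + (-54 - 1*(-2))/6 = 1 + (-54 + 2)/6 = 1 + (1/6)*(-52) = 1 - 26/3 = -23/3 ≈ -7.6667)
(o(-10, -7) + B)*((-1 + 0)/(-15 + 71)) = (-10 - 23/3)*((-1 + 0)/(-15 + 71)) = -(-53)/(3*56) = -53/3*(-1/56) = 53/168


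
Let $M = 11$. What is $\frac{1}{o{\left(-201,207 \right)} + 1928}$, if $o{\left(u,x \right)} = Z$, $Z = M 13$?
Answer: $\frac{1}{2071} \approx 0.00048286$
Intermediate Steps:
$Z = 143$ ($Z = 11 \cdot 13 = 143$)
$o{\left(u,x \right)} = 143$
$\frac{1}{o{\left(-201,207 \right)} + 1928} = \frac{1}{143 + 1928} = \frac{1}{2071}$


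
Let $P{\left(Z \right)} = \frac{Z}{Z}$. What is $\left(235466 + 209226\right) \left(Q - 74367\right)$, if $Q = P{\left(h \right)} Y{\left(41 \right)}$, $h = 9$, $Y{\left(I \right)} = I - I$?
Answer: $-33070409964$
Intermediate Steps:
$Y{\left(I \right)} = 0$
$P{\left(Z \right)} = 1$
$Q = 0$ ($Q = 1 \cdot 0 = 0$)
$\left(235466 + 209226\right) \left(Q - 74367\right) = \left(235466 + 209226\right) \left(0 - 74367\right) = 444692 \left(-74367\right) = -33070409964$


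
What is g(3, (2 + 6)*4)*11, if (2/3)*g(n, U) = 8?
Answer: 132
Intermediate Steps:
g(n, U) = 12 (g(n, U) = (3/2)*8 = 12)
g(3, (2 + 6)*4)*11 = 12*11 = 132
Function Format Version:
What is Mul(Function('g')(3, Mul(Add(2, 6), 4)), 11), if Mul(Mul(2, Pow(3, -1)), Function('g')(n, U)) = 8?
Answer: 132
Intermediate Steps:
Function('g')(n, U) = 12 (Function('g')(n, U) = Mul(Rational(3, 2), 8) = 12)
Mul(Function('g')(3, Mul(Add(2, 6), 4)), 11) = Mul(12, 11) = 132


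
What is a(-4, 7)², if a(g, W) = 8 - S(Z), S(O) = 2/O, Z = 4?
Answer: 225/4 ≈ 56.250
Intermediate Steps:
a(g, W) = 15/2 (a(g, W) = 8 - 2/4 = 8 - 1*½ = 8 - ½ = 15/2)
a(-4, 7)² = (15/2)² = 225/4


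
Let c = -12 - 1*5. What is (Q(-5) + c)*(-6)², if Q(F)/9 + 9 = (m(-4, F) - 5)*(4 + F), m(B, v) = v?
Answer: -288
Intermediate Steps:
c = -17 (c = -12 - 5 = -17)
Q(F) = -81 + 9*(-5 + F)*(4 + F) (Q(F) = -81 + 9*((F - 5)*(4 + F)) = -81 + 9*((-5 + F)*(4 + F)) = -81 + 9*(-5 + F)*(4 + F))
(Q(-5) + c)*(-6)² = ((-261 - 9*(-5) + 9*(-5)²) - 17)*(-6)² = ((-261 + 45 + 9*25) - 17)*36 = ((-261 + 45 + 225) - 17)*36 = (9 - 17)*36 = -8*36 = -288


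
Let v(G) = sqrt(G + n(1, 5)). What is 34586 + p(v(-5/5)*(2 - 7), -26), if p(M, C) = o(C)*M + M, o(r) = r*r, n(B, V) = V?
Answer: 27816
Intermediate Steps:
o(r) = r**2
v(G) = sqrt(5 + G) (v(G) = sqrt(G + 5) = sqrt(5 + G))
p(M, C) = M + M*C**2 (p(M, C) = C**2*M + M = M*C**2 + M = M + M*C**2)
34586 + p(v(-5/5)*(2 - 7), -26) = 34586 + (sqrt(5 - 5/5)*(2 - 7))*(1 + (-26)**2) = 34586 + (sqrt(5 - 5*1/5)*(-5))*(1 + 676) = 34586 + (sqrt(5 - 1)*(-5))*677 = 34586 + (sqrt(4)*(-5))*677 = 34586 + (2*(-5))*677 = 34586 - 10*677 = 34586 - 6770 = 27816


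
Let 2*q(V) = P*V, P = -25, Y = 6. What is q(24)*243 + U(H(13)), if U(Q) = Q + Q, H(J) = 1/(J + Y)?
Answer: -1385098/19 ≈ -72900.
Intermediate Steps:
q(V) = -25*V/2 (q(V) = (-25*V)/2 = -25*V/2)
H(J) = 1/(6 + J) (H(J) = 1/(J + 6) = 1/(6 + J))
U(Q) = 2*Q
q(24)*243 + U(H(13)) = -25/2*24*243 + 2/(6 + 13) = -300*243 + 2/19 = -72900 + 2*(1/19) = -72900 + 2/19 = -1385098/19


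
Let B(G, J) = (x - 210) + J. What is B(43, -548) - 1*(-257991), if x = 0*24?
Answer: 257233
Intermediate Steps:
x = 0
B(G, J) = -210 + J (B(G, J) = (0 - 210) + J = -210 + J)
B(43, -548) - 1*(-257991) = (-210 - 548) - 1*(-257991) = -758 + 257991 = 257233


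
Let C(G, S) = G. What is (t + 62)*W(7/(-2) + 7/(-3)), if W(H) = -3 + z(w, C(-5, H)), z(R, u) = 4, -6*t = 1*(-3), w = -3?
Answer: 125/2 ≈ 62.500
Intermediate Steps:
t = ½ (t = -(-3)/6 = -⅙*(-3) = ½ ≈ 0.50000)
W(H) = 1 (W(H) = -3 + 4 = 1)
(t + 62)*W(7/(-2) + 7/(-3)) = (½ + 62)*1 = (125/2)*1 = 125/2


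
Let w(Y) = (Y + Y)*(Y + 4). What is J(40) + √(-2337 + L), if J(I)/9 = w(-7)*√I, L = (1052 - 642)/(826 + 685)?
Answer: 756*√10 + I*√5335034267/1511 ≈ 2390.7 + 48.34*I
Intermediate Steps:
w(Y) = 2*Y*(4 + Y) (w(Y) = (2*Y)*(4 + Y) = 2*Y*(4 + Y))
L = 410/1511 ≈ 0.27134
J(I) = 378*√I (J(I) = 9*((2*(-7)*(4 - 7))*√I) = 9*((2*(-7)*(-3))*√I) = 9*(42*√I) = 378*√I)
J(40) + √(-2337 + L) = 378*√40 + √(-2337 + 410/1511) = 378*(2*√10) + √(-3530797/1511) = 756*√10 + I*√5335034267/1511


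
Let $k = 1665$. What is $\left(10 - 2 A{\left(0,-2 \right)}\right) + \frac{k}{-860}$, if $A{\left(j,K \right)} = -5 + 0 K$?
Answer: $\frac{3107}{172} \approx 18.064$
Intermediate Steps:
$A{\left(j,K \right)} = -5$ ($A{\left(j,K \right)} = -5 + 0 = -5$)
$\left(10 - 2 A{\left(0,-2 \right)}\right) + \frac{k}{-860} = \left(10 - -10\right) + \frac{1665}{-860} = \left(10 + 10\right) + 1665 \left(- \frac{1}{860}\right) = 20 - \frac{333}{172} = \frac{3107}{172}$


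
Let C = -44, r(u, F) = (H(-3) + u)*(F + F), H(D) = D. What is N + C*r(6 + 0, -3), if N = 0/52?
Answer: 792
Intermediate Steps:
r(u, F) = 2*F*(-3 + u) (r(u, F) = (-3 + u)*(F + F) = (-3 + u)*(2*F) = 2*F*(-3 + u))
N = 0 (N = 0*(1/52) = 0)
N + C*r(6 + 0, -3) = 0 - 88*(-3)*(-3 + (6 + 0)) = 0 - 88*(-3)*(-3 + 6) = 0 - 88*(-3)*3 = 0 - 44*(-18) = 0 + 792 = 792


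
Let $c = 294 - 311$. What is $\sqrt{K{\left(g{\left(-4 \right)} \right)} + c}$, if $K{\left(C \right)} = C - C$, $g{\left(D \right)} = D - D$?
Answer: $i \sqrt{17} \approx 4.1231 i$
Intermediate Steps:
$g{\left(D \right)} = 0$
$K{\left(C \right)} = 0$
$c = -17$ ($c = 294 - 311 = -17$)
$\sqrt{K{\left(g{\left(-4 \right)} \right)} + c} = \sqrt{0 - 17} = \sqrt{-17} = i \sqrt{17}$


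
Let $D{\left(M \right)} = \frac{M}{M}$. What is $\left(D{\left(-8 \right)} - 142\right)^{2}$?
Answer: $19881$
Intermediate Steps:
$D{\left(M \right)} = 1$
$\left(D{\left(-8 \right)} - 142\right)^{2} = \left(1 - 142\right)^{2} = \left(-141\right)^{2} = 19881$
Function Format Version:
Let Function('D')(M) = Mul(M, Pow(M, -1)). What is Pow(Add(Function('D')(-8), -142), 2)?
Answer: 19881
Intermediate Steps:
Function('D')(M) = 1
Pow(Add(Function('D')(-8), -142), 2) = Pow(Add(1, -142), 2) = Pow(-141, 2) = 19881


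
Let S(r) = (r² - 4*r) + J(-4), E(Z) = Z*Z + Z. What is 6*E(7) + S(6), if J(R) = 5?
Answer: 353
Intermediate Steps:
E(Z) = Z + Z² (E(Z) = Z² + Z = Z + Z²)
S(r) = 5 + r² - 4*r (S(r) = (r² - 4*r) + 5 = 5 + r² - 4*r)
6*E(7) + S(6) = 6*(7*(1 + 7)) + (5 + 6² - 4*6) = 6*(7*8) + (5 + 36 - 24) = 6*56 + 17 = 336 + 17 = 353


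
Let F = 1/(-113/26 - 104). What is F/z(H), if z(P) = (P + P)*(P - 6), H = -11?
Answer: -13/526779 ≈ -2.4678e-5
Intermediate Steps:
z(P) = 2*P*(-6 + P) (z(P) = (2*P)*(-6 + P) = 2*P*(-6 + P))
F = -26/2817 (F = 1/(-113*1/26 - 104) = 1/(-113/26 - 104) = 1/(-2817/26) = -26/2817 ≈ -0.0092297)
F/z(H) = -26/2817/(2*(-11)*(-6 - 11)) = -26/2817/(2*(-11)*(-17)) = -26/2817/374 = (1/374)*(-26/2817) = -13/526779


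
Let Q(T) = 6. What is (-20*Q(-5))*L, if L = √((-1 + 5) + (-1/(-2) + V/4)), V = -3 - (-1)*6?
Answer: -60*√21 ≈ -274.95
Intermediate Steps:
V = 3 (V = -3 - 1*(-6) = -3 + 6 = 3)
L = √21/2 (L = √((-1 + 5) + (-1/(-2) + 3/4)) = √(4 + (-1*(-½) + 3*(¼))) = √(4 + (½ + ¾)) = √(4 + 5/4) = √(21/4) = √21/2 ≈ 2.2913)
(-20*Q(-5))*L = (-20*6)*(√21/2) = -60*√21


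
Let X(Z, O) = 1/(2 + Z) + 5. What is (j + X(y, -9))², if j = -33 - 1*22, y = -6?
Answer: 40401/16 ≈ 2525.1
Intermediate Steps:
j = -55 (j = -33 - 22 = -55)
X(Z, O) = 5 + 1/(2 + Z)
(j + X(y, -9))² = (-55 + (11 + 5*(-6))/(2 - 6))² = (-55 + (11 - 30)/(-4))² = (-55 - ¼*(-19))² = (-55 + 19/4)² = (-201/4)² = 40401/16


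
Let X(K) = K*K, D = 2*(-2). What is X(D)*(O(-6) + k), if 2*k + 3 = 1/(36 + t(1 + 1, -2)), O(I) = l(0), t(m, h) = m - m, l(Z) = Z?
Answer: -214/9 ≈ -23.778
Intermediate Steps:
t(m, h) = 0
O(I) = 0
D = -4
k = -107/72 (k = -3/2 + 1/(2*(36 + 0)) = -3/2 + (½)/36 = -3/2 + (½)*(1/36) = -3/2 + 1/72 = -107/72 ≈ -1.4861)
X(K) = K²
X(D)*(O(-6) + k) = (-4)²*(0 - 107/72) = 16*(-107/72) = -214/9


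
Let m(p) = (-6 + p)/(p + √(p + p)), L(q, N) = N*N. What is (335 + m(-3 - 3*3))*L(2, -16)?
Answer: 602624/7 + 384*I*√6/7 ≈ 86089.0 + 134.37*I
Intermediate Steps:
L(q, N) = N²
m(p) = (-6 + p)/(p + √2*√p) (m(p) = (-6 + p)/(p + √(2*p)) = (-6 + p)/(p + √2*√p))
(335 + m(-3 - 3*3))*L(2, -16) = (335 + (-6 + (-3 - 3*3))/((-3 - 3*3) + √2*√(-3 - 3*3)))*(-16)² = (335 + (-6 + (-3 - 9))/((-3 - 9) + √2*√(-3 - 9)))*256 = (335 + (-6 - 12)/(-12 + √2*√(-12)))*256 = (335 - 18/(-12 + √2*(2*I*√3)))*256 = (335 - 18/(-12 + 2*I*√6))*256 = 85760 - 4608/(-12 + 2*I*√6)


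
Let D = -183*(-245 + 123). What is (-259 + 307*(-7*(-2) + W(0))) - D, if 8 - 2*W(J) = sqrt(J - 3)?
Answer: -17059 - 307*I*sqrt(3)/2 ≈ -17059.0 - 265.87*I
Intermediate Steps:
W(J) = 4 - sqrt(-3 + J)/2 (W(J) = 4 - sqrt(J - 3)/2 = 4 - sqrt(-3 + J)/2)
D = 22326 (D = -183*(-122) = 22326)
(-259 + 307*(-7*(-2) + W(0))) - D = (-259 + 307*(-7*(-2) + (4 - sqrt(-3 + 0)/2))) - 1*22326 = (-259 + 307*(14 + (4 - I*sqrt(3)/2))) - 22326 = (-259 + 307*(18 - I*sqrt(3)/2)) - 22326 = (-259 + (5526 - 307*I*sqrt(3)/2)) - 22326 = (5267 - 307*I*sqrt(3)/2) - 22326 = -17059 - 307*I*sqrt(3)/2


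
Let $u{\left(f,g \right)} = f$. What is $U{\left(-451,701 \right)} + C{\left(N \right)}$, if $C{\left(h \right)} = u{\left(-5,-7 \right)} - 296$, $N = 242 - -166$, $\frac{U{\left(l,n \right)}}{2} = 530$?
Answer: $759$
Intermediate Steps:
$U{\left(l,n \right)} = 1060$ ($U{\left(l,n \right)} = 2 \cdot 530 = 1060$)
$N = 408$ ($N = 242 + 166 = 408$)
$C{\left(h \right)} = -301$ ($C{\left(h \right)} = -5 - 296 = -301$)
$U{\left(-451,701 \right)} + C{\left(N \right)} = 1060 - 301 = 759$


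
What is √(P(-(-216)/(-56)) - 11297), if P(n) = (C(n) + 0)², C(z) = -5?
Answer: 2*I*√2818 ≈ 106.17*I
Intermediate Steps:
P(n) = 25 (P(n) = (-5 + 0)² = (-5)² = 25)
√(P(-(-216)/(-56)) - 11297) = √(25 - 11297) = √(-11272) = 2*I*√2818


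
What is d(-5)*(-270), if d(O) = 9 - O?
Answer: -3780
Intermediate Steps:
d(-5)*(-270) = (9 - 1*(-5))*(-270) = (9 + 5)*(-270) = 14*(-270) = -3780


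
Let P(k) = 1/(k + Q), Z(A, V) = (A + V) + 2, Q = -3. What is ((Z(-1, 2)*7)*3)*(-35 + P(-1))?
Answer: -8883/4 ≈ -2220.8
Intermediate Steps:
Z(A, V) = 2 + A + V
P(k) = 1/(-3 + k) (P(k) = 1/(k - 3) = 1/(-3 + k))
((Z(-1, 2)*7)*3)*(-35 + P(-1)) = (((2 - 1 + 2)*7)*3)*(-35 + 1/(-3 - 1)) = ((3*7)*3)*(-35 + 1/(-4)) = (21*3)*(-35 - 1/4) = 63*(-141/4) = -8883/4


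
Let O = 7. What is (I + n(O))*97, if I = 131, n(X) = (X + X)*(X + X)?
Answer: 31719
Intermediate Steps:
n(X) = 4*X**2 (n(X) = (2*X)*(2*X) = 4*X**2)
(I + n(O))*97 = (131 + 4*7**2)*97 = (131 + 4*49)*97 = (131 + 196)*97 = 327*97 = 31719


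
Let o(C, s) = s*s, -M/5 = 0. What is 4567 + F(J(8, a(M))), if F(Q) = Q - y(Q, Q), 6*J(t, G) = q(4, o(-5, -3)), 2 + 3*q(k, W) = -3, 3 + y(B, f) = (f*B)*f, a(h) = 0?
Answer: 26650745/5832 ≈ 4569.7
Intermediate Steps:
M = 0 (M = -5*0 = 0)
o(C, s) = s**2
y(B, f) = -3 + B*f**2 (y(B, f) = -3 + (f*B)*f = -3 + (B*f)*f = -3 + B*f**2)
q(k, W) = -5/3 (q(k, W) = -2/3 + (1/3)*(-3) = -2/3 - 1 = -5/3)
J(t, G) = -5/18 (J(t, G) = (1/6)*(-5/3) = -5/18)
F(Q) = 3 + Q - Q**3 (F(Q) = Q - (-3 + Q*Q**2) = Q - (-3 + Q**3) = Q + (3 - Q**3) = 3 + Q - Q**3)
4567 + F(J(8, a(M))) = 4567 + (3 - 5/18 - (-5/18)**3) = 4567 + (3 - 5/18 - 1*(-125/5832)) = 4567 + (3 - 5/18 + 125/5832) = 4567 + 16001/5832 = 26650745/5832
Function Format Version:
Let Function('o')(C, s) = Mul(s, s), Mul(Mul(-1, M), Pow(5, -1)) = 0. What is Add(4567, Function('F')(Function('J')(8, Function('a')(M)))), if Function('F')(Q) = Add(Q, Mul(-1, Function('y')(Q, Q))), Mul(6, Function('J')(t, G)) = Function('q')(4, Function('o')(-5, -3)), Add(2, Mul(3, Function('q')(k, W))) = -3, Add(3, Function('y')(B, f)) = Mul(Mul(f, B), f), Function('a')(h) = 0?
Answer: Rational(26650745, 5832) ≈ 4569.7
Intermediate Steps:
M = 0 (M = Mul(-5, 0) = 0)
Function('o')(C, s) = Pow(s, 2)
Function('y')(B, f) = Add(-3, Mul(B, Pow(f, 2))) (Function('y')(B, f) = Add(-3, Mul(Mul(f, B), f)) = Add(-3, Mul(Mul(B, f), f)) = Add(-3, Mul(B, Pow(f, 2))))
Function('q')(k, W) = Rational(-5, 3) (Function('q')(k, W) = Add(Rational(-2, 3), Mul(Rational(1, 3), -3)) = Add(Rational(-2, 3), -1) = Rational(-5, 3))
Function('J')(t, G) = Rational(-5, 18) (Function('J')(t, G) = Mul(Rational(1, 6), Rational(-5, 3)) = Rational(-5, 18))
Function('F')(Q) = Add(3, Q, Mul(-1, Pow(Q, 3))) (Function('F')(Q) = Add(Q, Mul(-1, Add(-3, Mul(Q, Pow(Q, 2))))) = Add(Q, Mul(-1, Add(-3, Pow(Q, 3)))) = Add(Q, Add(3, Mul(-1, Pow(Q, 3)))) = Add(3, Q, Mul(-1, Pow(Q, 3))))
Add(4567, Function('F')(Function('J')(8, Function('a')(M)))) = Add(4567, Add(3, Rational(-5, 18), Mul(-1, Pow(Rational(-5, 18), 3)))) = Add(4567, Add(3, Rational(-5, 18), Mul(-1, Rational(-125, 5832)))) = Add(4567, Add(3, Rational(-5, 18), Rational(125, 5832))) = Add(4567, Rational(16001, 5832)) = Rational(26650745, 5832)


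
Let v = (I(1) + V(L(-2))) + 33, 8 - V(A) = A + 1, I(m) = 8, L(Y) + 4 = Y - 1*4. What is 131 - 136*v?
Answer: -7757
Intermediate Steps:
L(Y) = -8 + Y (L(Y) = -4 + (Y - 1*4) = -4 + (Y - 4) = -4 + (-4 + Y) = -8 + Y)
V(A) = 7 - A (V(A) = 8 - (A + 1) = 8 - (1 + A) = 8 + (-1 - A) = 7 - A)
v = 58 (v = (8 + (7 - (-8 - 2))) + 33 = (8 + (7 - 1*(-10))) + 33 = (8 + (7 + 10)) + 33 = (8 + 17) + 33 = 25 + 33 = 58)
131 - 136*v = 131 - 136*58 = 131 - 7888 = -7757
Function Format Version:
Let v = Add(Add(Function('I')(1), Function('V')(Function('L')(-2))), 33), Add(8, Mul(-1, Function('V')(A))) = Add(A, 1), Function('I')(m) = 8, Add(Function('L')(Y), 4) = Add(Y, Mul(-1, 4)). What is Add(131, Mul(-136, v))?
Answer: -7757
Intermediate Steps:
Function('L')(Y) = Add(-8, Y) (Function('L')(Y) = Add(-4, Add(Y, Mul(-1, 4))) = Add(-4, Add(Y, -4)) = Add(-4, Add(-4, Y)) = Add(-8, Y))
Function('V')(A) = Add(7, Mul(-1, A)) (Function('V')(A) = Add(8, Mul(-1, Add(A, 1))) = Add(8, Mul(-1, Add(1, A))) = Add(8, Add(-1, Mul(-1, A))) = Add(7, Mul(-1, A)))
v = 58 (v = Add(Add(8, Add(7, Mul(-1, Add(-8, -2)))), 33) = Add(Add(8, Add(7, Mul(-1, -10))), 33) = Add(Add(8, Add(7, 10)), 33) = Add(Add(8, 17), 33) = Add(25, 33) = 58)
Add(131, Mul(-136, v)) = Add(131, Mul(-136, 58)) = Add(131, -7888) = -7757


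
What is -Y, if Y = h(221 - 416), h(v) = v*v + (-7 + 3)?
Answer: -38021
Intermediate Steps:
h(v) = -4 + v**2 (h(v) = v**2 - 4 = -4 + v**2)
Y = 38021 (Y = -4 + (221 - 416)**2 = -4 + (-195)**2 = -4 + 38025 = 38021)
-Y = -1*38021 = -38021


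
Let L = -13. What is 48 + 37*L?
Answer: -433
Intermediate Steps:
48 + 37*L = 48 + 37*(-13) = 48 - 481 = -433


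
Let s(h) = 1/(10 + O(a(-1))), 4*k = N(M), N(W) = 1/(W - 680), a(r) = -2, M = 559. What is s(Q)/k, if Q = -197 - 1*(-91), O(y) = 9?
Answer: -484/19 ≈ -25.474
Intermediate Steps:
N(W) = 1/(-680 + W)
k = -1/484 (k = 1/(4*(-680 + 559)) = (¼)/(-121) = (¼)*(-1/121) = -1/484 ≈ -0.0020661)
Q = -106 (Q = -197 + 91 = -106)
s(h) = 1/19 (s(h) = 1/(10 + 9) = 1/19)
s(Q)/k = 1/(19*(-1/484)) = (1/19)*(-484) = -484/19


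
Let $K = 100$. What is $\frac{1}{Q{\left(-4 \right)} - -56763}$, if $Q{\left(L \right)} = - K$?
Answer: $\frac{1}{56663} \approx 1.7648 \cdot 10^{-5}$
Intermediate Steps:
$Q{\left(L \right)} = -100$ ($Q{\left(L \right)} = \left(-1\right) 100 = -100$)
$\frac{1}{Q{\left(-4 \right)} - -56763} = \frac{1}{-100 - -56763} = \frac{1}{-100 + 56763} = \frac{1}{56663}$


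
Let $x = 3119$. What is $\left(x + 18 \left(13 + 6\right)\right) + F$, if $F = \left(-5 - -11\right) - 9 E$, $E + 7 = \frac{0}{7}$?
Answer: $3530$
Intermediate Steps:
$E = -7$ ($E = -7 + \frac{0}{7} = -7 + 0 \cdot \frac{1}{7} = -7 + 0 = -7$)
$F = 69$ ($F = \left(-5 - -11\right) - -63 = \left(-5 + 11\right) + 63 = 6 + 63 = 69$)
$\left(x + 18 \left(13 + 6\right)\right) + F = \left(3119 + 18 \left(13 + 6\right)\right) + 69 = \left(3119 + 18 \cdot 19\right) + 69 = \left(3119 + 342\right) + 69 = 3461 + 69 = 3530$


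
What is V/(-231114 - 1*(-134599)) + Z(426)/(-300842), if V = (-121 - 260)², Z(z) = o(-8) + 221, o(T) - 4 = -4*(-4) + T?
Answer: -43693013557/29035765630 ≈ -1.5048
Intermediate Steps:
o(T) = 20 + T (o(T) = 4 + (-4*(-4) + T) = 4 + (16 + T) = 20 + T)
Z(z) = 233 (Z(z) = (20 - 8) + 221 = 12 + 221 = 233)
V = 145161 (V = (-381)² = 145161)
V/(-231114 - 1*(-134599)) + Z(426)/(-300842) = 145161/(-231114 - 1*(-134599)) + 233/(-300842) = 145161/(-231114 + 134599) + 233*(-1/300842) = 145161/(-96515) - 233/300842 = 145161*(-1/96515) - 233/300842 = -145161/96515 - 233/300842 = -43693013557/29035765630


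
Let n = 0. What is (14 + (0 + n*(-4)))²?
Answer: 196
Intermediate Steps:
(14 + (0 + n*(-4)))² = (14 + (0 + 0*(-4)))² = (14 + (0 + 0))² = (14 + 0)² = 14² = 196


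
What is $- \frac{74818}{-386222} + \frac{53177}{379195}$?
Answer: $\frac{24454369402}{73226725645} \approx 0.33395$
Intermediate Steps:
$- \frac{74818}{-386222} + \frac{53177}{379195} = \left(-74818\right) \left(- \frac{1}{386222}\right) + 53177 \cdot \frac{1}{379195} = \frac{37409}{193111} + \frac{53177}{379195} = \frac{24454369402}{73226725645}$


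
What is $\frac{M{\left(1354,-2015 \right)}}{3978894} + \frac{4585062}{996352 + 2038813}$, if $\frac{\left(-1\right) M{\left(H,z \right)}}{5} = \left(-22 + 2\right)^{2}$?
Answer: $\frac{9118702675714}{6038299903755} \approx 1.5101$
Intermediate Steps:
$M{\left(H,z \right)} = -2000$ ($M{\left(H,z \right)} = - 5 \left(-22 + 2\right)^{2} = - 5 \left(-20\right)^{2} = \left(-5\right) 400 = -2000$)
$\frac{M{\left(1354,-2015 \right)}}{3978894} + \frac{4585062}{996352 + 2038813} = - \frac{2000}{3978894} + \frac{4585062}{996352 + 2038813} = \left(-2000\right) \frac{1}{3978894} + \frac{4585062}{3035165} = - \frac{1000}{1989447} + 4585062 \cdot \frac{1}{3035165} = - \frac{1000}{1989447} + \frac{4585062}{3035165} = \frac{9118702675714}{6038299903755}$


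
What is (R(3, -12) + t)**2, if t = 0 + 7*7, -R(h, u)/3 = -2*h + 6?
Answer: 2401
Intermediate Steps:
R(h, u) = -18 + 6*h (R(h, u) = -3*(-2*h + 6) = -3*(6 - 2*h) = -18 + 6*h)
t = 49 (t = 0 + 49 = 49)
(R(3, -12) + t)**2 = ((-18 + 6*3) + 49)**2 = ((-18 + 18) + 49)**2 = (0 + 49)**2 = 49**2 = 2401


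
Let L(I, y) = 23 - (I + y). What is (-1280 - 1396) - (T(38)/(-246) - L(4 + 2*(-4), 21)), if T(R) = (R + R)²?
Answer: -325522/123 ≈ -2646.5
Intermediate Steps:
L(I, y) = 23 - I - y (L(I, y) = 23 + (-I - y) = 23 - I - y)
T(R) = 4*R² (T(R) = (2*R)² = 4*R²)
(-1280 - 1396) - (T(38)/(-246) - L(4 + 2*(-4), 21)) = (-1280 - 1396) - ((4*38²)/(-246) - (23 - (4 + 2*(-4)) - 1*21)) = -2676 - ((4*1444)*(-1/246) - (23 - (4 - 8) - 21)) = -2676 - (5776*(-1/246) - (23 - 1*(-4) - 21)) = -2676 - (-2888/123 - (23 + 4 - 21)) = -2676 - (-2888/123 - 1*6) = -2676 - (-2888/123 - 6) = -2676 - 1*(-3626/123) = -2676 + 3626/123 = -325522/123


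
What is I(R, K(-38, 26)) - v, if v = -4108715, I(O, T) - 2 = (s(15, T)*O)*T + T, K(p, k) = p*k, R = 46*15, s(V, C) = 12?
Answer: -4072911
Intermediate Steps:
R = 690
K(p, k) = k*p
I(O, T) = 2 + T + 12*O*T (I(O, T) = 2 + ((12*O)*T + T) = 2 + (12*O*T + T) = 2 + (T + 12*O*T) = 2 + T + 12*O*T)
I(R, K(-38, 26)) - v = (2 + 26*(-38) + 12*690*(26*(-38))) - 1*(-4108715) = (2 - 988 + 12*690*(-988)) + 4108715 = (2 - 988 - 8180640) + 4108715 = -8181626 + 4108715 = -4072911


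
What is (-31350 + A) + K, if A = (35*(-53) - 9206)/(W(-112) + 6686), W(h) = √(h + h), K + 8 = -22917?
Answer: (-217100*√14 + 362893711*I)/(2*(-3343*I + 2*√14)) ≈ -54277.0 + 0.0037032*I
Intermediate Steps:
K = -22925 (K = -8 - 22917 = -22925)
W(h) = √2*√h (W(h) = √(2*h) = √2*√h)
A = -11061/(6686 + 4*I*√14) (A = (35*(-53) - 9206)/(√2*√(-112) + 6686) = (-1855 - 9206)/(√2*(4*I*√7) + 6686) = -11061/(4*I*√14 + 6686) = -11061/(6686 + 4*I*√14) ≈ -1.6543 + 0.0037033*I)
(-31350 + A) + K = (-31350 + (-4108547/2483490 + 1229*I*√14/1241745)) - 22925 = (-77861520047/2483490 + 1229*I*√14/1241745) - 22925 = -134795528297/2483490 + 1229*I*√14/1241745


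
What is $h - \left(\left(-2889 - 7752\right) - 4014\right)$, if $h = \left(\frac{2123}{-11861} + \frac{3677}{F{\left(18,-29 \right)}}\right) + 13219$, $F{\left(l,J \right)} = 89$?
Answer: $\frac{29468026696}{1055629} \approx 27915.0$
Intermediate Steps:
$h = \frac{13997783701}{1055629}$ ($h = \left(\frac{2123}{-11861} + \frac{3677}{89}\right) + 13219 = \left(2123 \left(- \frac{1}{11861}\right) + 3677 \cdot \frac{1}{89}\right) + 13219 = \left(- \frac{2123}{11861} + \frac{3677}{89}\right) + 13219 = \frac{43423950}{1055629} + 13219 = \frac{13997783701}{1055629} \approx 13260.0$)
$h - \left(\left(-2889 - 7752\right) - 4014\right) = \frac{13997783701}{1055629} - \left(\left(-2889 - 7752\right) - 4014\right) = \frac{13997783701}{1055629} - \left(-10641 - 4014\right) = \frac{13997783701}{1055629} - -14655 = \frac{13997783701}{1055629} + 14655 = \frac{29468026696}{1055629}$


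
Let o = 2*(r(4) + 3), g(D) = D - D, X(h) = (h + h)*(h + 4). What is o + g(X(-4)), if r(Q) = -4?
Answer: -2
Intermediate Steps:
X(h) = 2*h*(4 + h) (X(h) = (2*h)*(4 + h) = 2*h*(4 + h))
g(D) = 0
o = -2 (o = 2*(-4 + 3) = 2*(-1) = -2)
o + g(X(-4)) = -2 + 0 = -2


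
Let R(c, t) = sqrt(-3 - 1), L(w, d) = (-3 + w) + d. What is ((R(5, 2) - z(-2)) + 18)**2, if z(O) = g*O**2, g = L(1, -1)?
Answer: 896 + 120*I ≈ 896.0 + 120.0*I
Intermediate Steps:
L(w, d) = -3 + d + w
g = -3 (g = -3 - 1 + 1 = -3)
R(c, t) = 2*I (R(c, t) = sqrt(-4) = 2*I)
z(O) = -3*O**2
((R(5, 2) - z(-2)) + 18)**2 = ((2*I - (-3)*(-2)**2) + 18)**2 = ((2*I - (-3)*4) + 18)**2 = ((2*I - 1*(-12)) + 18)**2 = ((2*I + 12) + 18)**2 = ((12 + 2*I) + 18)**2 = (30 + 2*I)**2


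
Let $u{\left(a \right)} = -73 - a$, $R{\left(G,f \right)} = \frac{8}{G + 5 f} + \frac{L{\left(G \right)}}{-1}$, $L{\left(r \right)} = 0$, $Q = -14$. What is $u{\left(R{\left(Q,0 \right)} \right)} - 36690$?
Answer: $- \frac{257337}{7} \approx -36762.0$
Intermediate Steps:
$R{\left(G,f \right)} = \frac{8}{G + 5 f}$ ($R{\left(G,f \right)} = \frac{8}{G + 5 f} + \frac{0}{-1} = \frac{8}{G + 5 f} + 0 \left(-1\right) = \frac{8}{G + 5 f} + 0 = \frac{8}{G + 5 f}$)
$u{\left(R{\left(Q,0 \right)} \right)} - 36690 = \left(-73 - \frac{8}{-14 + 5 \cdot 0}\right) - 36690 = \left(-73 - \frac{8}{-14 + 0}\right) - 36690 = \left(-73 - \frac{8}{-14}\right) - 36690 = \left(-73 - 8 \left(- \frac{1}{14}\right)\right) - 36690 = \left(-73 - - \frac{4}{7}\right) - 36690 = \left(-73 + \frac{4}{7}\right) - 36690 = - \frac{507}{7} - 36690 = - \frac{257337}{7}$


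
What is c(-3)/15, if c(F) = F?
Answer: -⅕ ≈ -0.20000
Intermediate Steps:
c(-3)/15 = -3/15 = -3*1/15 = -⅕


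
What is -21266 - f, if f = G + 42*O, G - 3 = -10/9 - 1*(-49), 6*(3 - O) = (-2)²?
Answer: -192734/9 ≈ -21415.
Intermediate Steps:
O = 7/3 (O = 3 - ⅙*(-2)² = 3 - ⅙*4 = 3 - ⅔ = 7/3 ≈ 2.3333)
G = 458/9 (G = 3 + (-10/9 - 1*(-49)) = 3 + (-10*⅑ + 49) = 3 + (-10/9 + 49) = 3 + 431/9 = 458/9 ≈ 50.889)
f = 1340/9 (f = 458/9 + 42*(7/3) = 458/9 + 98 = 1340/9 ≈ 148.89)
-21266 - f = -21266 - 1*1340/9 = -21266 - 1340/9 = -192734/9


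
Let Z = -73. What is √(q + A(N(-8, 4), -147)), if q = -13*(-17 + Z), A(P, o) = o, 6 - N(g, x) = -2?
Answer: √1023 ≈ 31.984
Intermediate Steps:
N(g, x) = 8 (N(g, x) = 6 - 1*(-2) = 6 + 2 = 8)
q = 1170 (q = -13*(-17 - 73) = -13*(-90) = 1170)
√(q + A(N(-8, 4), -147)) = √(1170 - 147) = √1023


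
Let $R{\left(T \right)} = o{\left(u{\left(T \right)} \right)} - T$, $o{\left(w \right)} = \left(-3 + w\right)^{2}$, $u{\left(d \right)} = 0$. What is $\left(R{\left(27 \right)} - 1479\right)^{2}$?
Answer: $2241009$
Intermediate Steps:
$R{\left(T \right)} = 9 - T$ ($R{\left(T \right)} = \left(-3 + 0\right)^{2} - T = \left(-3\right)^{2} - T = 9 - T$)
$\left(R{\left(27 \right)} - 1479\right)^{2} = \left(\left(9 - 27\right) - 1479\right)^{2} = \left(-18 - 1479\right)^{2} = \left(-1497\right)^{2} = 2241009$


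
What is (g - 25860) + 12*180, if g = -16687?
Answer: -40387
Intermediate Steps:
(g - 25860) + 12*180 = (-16687 - 25860) + 12*180 = -42547 + 2160 = -40387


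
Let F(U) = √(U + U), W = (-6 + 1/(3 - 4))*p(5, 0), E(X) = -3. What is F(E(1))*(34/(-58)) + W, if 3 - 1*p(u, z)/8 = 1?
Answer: -112 - 17*I*√6/29 ≈ -112.0 - 1.4359*I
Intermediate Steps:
p(u, z) = 16 (p(u, z) = 24 - 8*1 = 24 - 8 = 16)
W = -112 (W = (-6 + 1/(3 - 4))*16 = (-6 + 1/(-1))*16 = (-6 - 1)*16 = -7*16 = -112)
F(U) = √2*√U (F(U) = √(2*U) = √2*√U)
F(E(1))*(34/(-58)) + W = (√2*√(-3))*(34/(-58)) - 112 = (√2*(I*√3))*(34*(-1/58)) - 112 = (I*√6)*(-17/29) - 112 = -17*I*√6/29 - 112 = -112 - 17*I*√6/29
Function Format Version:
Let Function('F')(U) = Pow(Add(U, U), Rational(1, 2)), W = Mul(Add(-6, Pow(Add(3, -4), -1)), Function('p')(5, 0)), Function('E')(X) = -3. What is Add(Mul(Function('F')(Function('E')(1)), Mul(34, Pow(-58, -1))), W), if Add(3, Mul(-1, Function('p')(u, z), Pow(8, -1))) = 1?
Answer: Add(-112, Mul(Rational(-17, 29), I, Pow(6, Rational(1, 2)))) ≈ Add(-112.00, Mul(-1.4359, I))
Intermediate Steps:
Function('p')(u, z) = 16 (Function('p')(u, z) = Add(24, Mul(-8, 1)) = Add(24, -8) = 16)
W = -112 (W = Mul(Add(-6, Pow(Add(3, -4), -1)), 16) = Mul(Add(-6, Pow(-1, -1)), 16) = Mul(Add(-6, -1), 16) = Mul(-7, 16) = -112)
Function('F')(U) = Mul(Pow(2, Rational(1, 2)), Pow(U, Rational(1, 2))) (Function('F')(U) = Pow(Mul(2, U), Rational(1, 2)) = Mul(Pow(2, Rational(1, 2)), Pow(U, Rational(1, 2))))
Add(Mul(Function('F')(Function('E')(1)), Mul(34, Pow(-58, -1))), W) = Add(Mul(Mul(Pow(2, Rational(1, 2)), Pow(-3, Rational(1, 2))), Mul(34, Pow(-58, -1))), -112) = Add(Mul(Mul(Pow(2, Rational(1, 2)), Mul(I, Pow(3, Rational(1, 2)))), Mul(34, Rational(-1, 58))), -112) = Add(Mul(Mul(I, Pow(6, Rational(1, 2))), Rational(-17, 29)), -112) = Add(Mul(Rational(-17, 29), I, Pow(6, Rational(1, 2))), -112) = Add(-112, Mul(Rational(-17, 29), I, Pow(6, Rational(1, 2))))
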